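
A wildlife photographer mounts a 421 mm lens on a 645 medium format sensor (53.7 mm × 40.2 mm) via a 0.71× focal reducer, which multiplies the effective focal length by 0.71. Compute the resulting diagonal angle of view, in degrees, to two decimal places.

12.80°

Effective focal length f = 421 × 0.71 = 298.91 mm.
Sensor diagonal = √(53.7² + 40.2²) = √4499.7300 ≈ 67.0800 mm.
α = 2·arctan(67.080 / (2 × 298.91)) = 2·arctan(0.11221) ≈ 12.8045°.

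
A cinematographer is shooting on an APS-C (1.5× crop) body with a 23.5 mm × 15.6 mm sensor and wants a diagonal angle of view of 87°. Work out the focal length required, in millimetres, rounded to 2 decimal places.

Sensor diagonal = √(23.5² + 15.6²) = √795.6100 ≈ 28.2066 mm.
From α = 2·arctan(d/2f) we get f = d / (2·tan(α/2)).
With d = 28.2066 mm and α/2 = 43.5°, tan(α/2) ≈ 0.94896, so f ≈ 28.2066 / 1.89793 ≈ 14.8618 mm.

14.86 mm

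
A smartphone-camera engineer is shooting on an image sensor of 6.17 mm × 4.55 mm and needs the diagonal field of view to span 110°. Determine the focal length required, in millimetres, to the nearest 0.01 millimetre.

2.68 mm

Sensor diagonal = √(6.17² + 4.55²) = √58.7714 ≈ 7.6663 mm.
From α = 2·arctan(d/2f) we get f = d / (2·tan(α/2)).
With d = 7.6663 mm and α/2 = 55°, tan(α/2) ≈ 1.42815, so f ≈ 7.6663 / 2.85630 ≈ 2.6840 mm.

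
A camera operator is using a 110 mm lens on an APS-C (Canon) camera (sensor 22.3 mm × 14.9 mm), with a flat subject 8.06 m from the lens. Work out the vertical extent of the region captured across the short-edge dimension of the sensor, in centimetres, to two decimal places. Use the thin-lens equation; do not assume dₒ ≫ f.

dₒ: 8.06 m = 8060 mm.
Similar triangles through the lens centre give W/dₒ = h/dᵢ; with 1/f = 1/dₒ + 1/dᵢ this gives W = h·(dₒ − f)/f.
W = 14.9 mm × (8060 − 110) / 110 = 14.9 × 72.2727 ≈ 1076.864 mm = 107.686 cm.

107.69 cm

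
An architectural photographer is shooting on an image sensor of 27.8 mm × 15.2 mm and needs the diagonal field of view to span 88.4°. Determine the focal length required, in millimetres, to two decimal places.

Sensor diagonal = √(27.8² + 15.2²) = √1003.8800 ≈ 31.6841 mm.
From α = 2·arctan(d/2f) we get f = d / (2·tan(α/2)).
With d = 31.6841 mm and α/2 = 44.2°, tan(α/2) ≈ 0.97246, so f ≈ 31.6841 / 1.94492 ≈ 16.2907 mm.

16.29 mm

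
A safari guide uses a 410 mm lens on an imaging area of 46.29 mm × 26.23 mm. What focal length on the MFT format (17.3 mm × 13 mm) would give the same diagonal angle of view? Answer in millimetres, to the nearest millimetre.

Sensor diagonal = √(46.29² + 26.23²) = √2830.7770 ≈ 53.2050 mm.
Sensor diagonal = √(17.3² + 13²) = √468.2900 ≈ 21.6400 mm.
Equal angle of view means equal diagonal/f ratio, so f₂ = f₁ · (diagonal₂/diagonal₁) = 410 × 21.6400/53.2050.
f₂ = 410 × 0.40673 ≈ 166.759 mm.

167 mm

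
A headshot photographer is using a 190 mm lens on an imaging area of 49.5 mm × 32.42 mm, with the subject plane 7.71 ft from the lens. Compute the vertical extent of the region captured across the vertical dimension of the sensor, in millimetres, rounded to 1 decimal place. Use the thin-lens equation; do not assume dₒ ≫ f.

368.6 mm

dₒ: 7.71 ft × 304.8 mm/ft = 2350.01 mm.
Similar triangles through the lens centre give W/dₒ = h/dᵢ; with 1/f = 1/dₒ + 1/dᵢ this gives W = h·(dₒ − f)/f.
W = 32.42 mm × (2350.01 − 190) / 190 = 32.42 × 11.3685 ≈ 368.566 mm.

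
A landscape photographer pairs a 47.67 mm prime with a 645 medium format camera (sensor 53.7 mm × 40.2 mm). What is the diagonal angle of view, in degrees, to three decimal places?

Sensor diagonal = √(53.7² + 40.2²) = √4499.7300 ≈ 67.0800 mm.
Angle of view α = 2·arctan(d/2f) with d = 67.0800 mm and f = 47.67 mm.
d/2f = 0.70359; arctan(0.70359) ≈ 35.1297°, so α ≈ 70.2595°.

70.259°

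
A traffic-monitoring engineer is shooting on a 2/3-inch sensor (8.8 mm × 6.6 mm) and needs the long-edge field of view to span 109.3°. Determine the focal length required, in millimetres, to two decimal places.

3.12 mm

From α = 2·arctan(w/2f) we get f = w / (2·tan(α/2)).
With w = 8.8 mm and α/2 = 54.65°, tan(α/2) ≈ 1.40974, so f ≈ 8.8 / 2.81948 ≈ 3.1211 mm.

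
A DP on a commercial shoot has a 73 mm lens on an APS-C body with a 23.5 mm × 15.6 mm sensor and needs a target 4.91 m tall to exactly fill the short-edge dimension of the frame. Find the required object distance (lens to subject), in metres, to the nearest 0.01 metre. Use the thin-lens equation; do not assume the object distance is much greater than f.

W: 4.91 m = 4910 mm.
Magnification m = h/W = dᵢ/dₒ; combined with 1/f = 1/dₒ + 1/dᵢ this gives dₒ = f·(1 + W/h).
dₒ = 73 mm × (1 + 4910/15.6) = 73 × 315.7436 ≈ 23049.282 mm = 23.0493 m.

23.05 m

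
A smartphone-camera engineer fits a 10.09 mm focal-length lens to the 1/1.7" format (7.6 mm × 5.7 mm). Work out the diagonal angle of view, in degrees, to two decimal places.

Sensor diagonal = √(7.6² + 5.7²) = √90.2500 ≈ 9.5000 mm.
Angle of view α = 2·arctan(d/2f) with d = 9.5000 mm and f = 10.09 mm.
d/2f = 0.47076; arctan(0.47076) ≈ 25.2093°, so α ≈ 50.4187°.

50.42°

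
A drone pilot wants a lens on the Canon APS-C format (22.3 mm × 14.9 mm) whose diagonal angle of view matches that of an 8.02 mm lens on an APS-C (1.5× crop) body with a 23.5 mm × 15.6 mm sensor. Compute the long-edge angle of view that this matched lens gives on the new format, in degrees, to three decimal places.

111.262°

Sensor diagonal = √(23.5² + 15.6²) = √795.6100 ≈ 28.2066 mm.
Sensor diagonal = √(22.3² + 14.9²) = √719.3000 ≈ 26.8198 mm.
Equal diagonal AOV ⇒ f₂ = f₁ · 26.8198/28.2066 = 8.02 × 0.95083 ≈ 7.6257 mm.
Long-edge AOV on the new format = 2·arctan(22.3 / (2 × 7.6257)) = 2·arctan(1.46216) ≈ 111.2621°.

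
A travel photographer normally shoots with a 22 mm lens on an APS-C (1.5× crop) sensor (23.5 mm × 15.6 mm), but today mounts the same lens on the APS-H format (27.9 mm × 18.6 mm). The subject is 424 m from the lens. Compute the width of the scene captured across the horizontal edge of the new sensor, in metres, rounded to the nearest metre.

538 m

The focal length stays 22 mm; the relevant sensor dimension is now w = 27.9 mm. Object distance dₒ = 424 m = 424000 mm.
Thin-lens field width W = w·(dₒ − f)/f = 27.9 × (424000 − 22)/22 ≈ 537681.191 mm = 537.681 m.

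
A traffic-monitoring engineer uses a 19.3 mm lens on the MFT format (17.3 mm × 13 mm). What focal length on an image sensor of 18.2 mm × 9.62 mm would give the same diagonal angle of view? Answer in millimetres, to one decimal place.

18.4 mm

Sensor diagonal = √(17.3² + 13²) = √468.2900 ≈ 21.6400 mm.
Sensor diagonal = √(18.2² + 9.62²) = √423.7844 ≈ 20.5860 mm.
Equal angle of view means equal diagonal/f ratio, so f₂ = f₁ · (diagonal₂/diagonal₁) = 19.3 × 20.5860/21.6400.
f₂ = 19.3 × 0.95129 ≈ 18.360 mm.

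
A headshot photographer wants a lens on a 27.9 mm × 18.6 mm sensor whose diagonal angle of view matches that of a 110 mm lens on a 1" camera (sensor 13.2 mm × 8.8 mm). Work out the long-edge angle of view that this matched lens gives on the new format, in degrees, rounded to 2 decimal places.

Sensor diagonal = √(13.2² + 8.8²) = √251.6800 ≈ 15.8644 mm.
Sensor diagonal = √(27.9² + 18.6²) = √1124.3700 ≈ 33.5316 mm.
Equal diagonal AOV ⇒ f₂ = f₁ · 33.5316/15.8644 = 110 × 2.11364 ≈ 232.5000 mm.
Long-edge AOV on the new format = 2·arctan(27.9 / (2 × 232.5000)) = 2·arctan(0.06000) ≈ 6.8673°.

6.87°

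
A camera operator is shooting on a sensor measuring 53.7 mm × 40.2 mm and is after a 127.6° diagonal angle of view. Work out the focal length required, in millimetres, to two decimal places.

16.50 mm

Sensor diagonal = √(53.7² + 40.2²) = √4499.7300 ≈ 67.0800 mm.
From α = 2·arctan(d/2f) we get f = d / (2·tan(α/2)).
With d = 67.0800 mm and α/2 = 63.8°, tan(α/2) ≈ 2.03227, so f ≈ 67.0800 / 4.06454 ≈ 16.5037 mm.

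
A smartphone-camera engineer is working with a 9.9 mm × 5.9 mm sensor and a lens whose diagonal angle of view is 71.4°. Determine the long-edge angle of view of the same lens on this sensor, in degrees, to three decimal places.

63.371°

Sensor diagonal = √(9.9² + 5.9²) = √132.8200 ≈ 11.5248 mm.
From the diagonal AOV: f = 11.5248 / (2·tan(35.7°)) = 11.5248 / 1.43715 ≈ 8.0192 mm.
Long-edge AOV = 2·arctan(9.9 / (2 × 8.0192)) = 2·arctan(0.61727) ≈ 63.3715°.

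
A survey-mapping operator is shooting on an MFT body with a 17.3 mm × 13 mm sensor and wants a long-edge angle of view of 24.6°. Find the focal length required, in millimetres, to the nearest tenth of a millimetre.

From α = 2·arctan(w/2f) we get f = w / (2·tan(α/2)).
With w = 17.3 mm and α/2 = 12.3°, tan(α/2) ≈ 0.21804, so f ≈ 17.3 / 0.43607 ≈ 39.6725 mm.

39.7 mm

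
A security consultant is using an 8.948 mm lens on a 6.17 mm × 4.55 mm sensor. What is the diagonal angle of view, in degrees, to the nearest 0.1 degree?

Sensor diagonal = √(6.17² + 4.55²) = √58.7714 ≈ 7.6663 mm.
Angle of view α = 2·arctan(d/2f) with d = 7.6663 mm and f = 8.948 mm.
d/2f = 0.42838; arctan(0.42838) ≈ 23.1892°, so α ≈ 46.3784°.

46.4°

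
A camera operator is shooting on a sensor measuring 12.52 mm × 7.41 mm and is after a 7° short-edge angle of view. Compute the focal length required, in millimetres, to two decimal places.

60.58 mm

From α = 2·arctan(h/2f) we get f = h / (2·tan(α/2)).
With h = 7.41 mm and α/2 = 3.5°, tan(α/2) ≈ 0.06116, so f ≈ 7.41 / 0.12233 ≈ 60.5762 mm.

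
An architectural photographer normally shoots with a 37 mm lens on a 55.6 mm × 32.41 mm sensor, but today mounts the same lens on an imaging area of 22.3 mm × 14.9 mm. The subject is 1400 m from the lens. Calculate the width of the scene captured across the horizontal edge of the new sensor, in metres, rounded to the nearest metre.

844 m

The focal length stays 37 mm; the relevant sensor dimension is now w = 22.3 mm. Object distance dₒ = 1400 m = 1.4e+06 mm.
Thin-lens field width W = w·(dₒ − f)/f = 22.3 × (1.4e+06 − 37)/37 ≈ 843761.484 mm = 843.761 m.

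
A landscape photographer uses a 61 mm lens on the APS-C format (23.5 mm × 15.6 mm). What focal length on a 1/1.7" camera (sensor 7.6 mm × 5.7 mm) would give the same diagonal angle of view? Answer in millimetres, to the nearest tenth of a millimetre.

Sensor diagonal = √(23.5² + 15.6²) = √795.6100 ≈ 28.2066 mm.
Sensor diagonal = √(7.6² + 5.7²) = √90.2500 ≈ 9.5000 mm.
Equal angle of view means equal diagonal/f ratio, so f₂ = f₁ · (diagonal₂/diagonal₁) = 61 × 9.5000/28.2066.
f₂ = 61 × 0.33680 ≈ 20.545 mm.

20.5 mm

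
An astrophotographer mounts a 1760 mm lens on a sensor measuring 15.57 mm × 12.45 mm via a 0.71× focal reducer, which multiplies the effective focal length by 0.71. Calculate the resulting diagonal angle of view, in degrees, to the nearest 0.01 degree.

0.91°

Effective focal length f = 1760 × 0.71 = 1249.6 mm.
Sensor diagonal = √(15.57² + 12.45²) = √397.4274 ≈ 19.9356 mm.
α = 2·arctan(19.936 / (2 × 1249.6)) = 2·arctan(0.00798) ≈ 0.9141°.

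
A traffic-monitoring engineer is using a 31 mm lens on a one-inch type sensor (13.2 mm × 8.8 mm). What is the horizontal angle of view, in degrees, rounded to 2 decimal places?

Angle of view α = 2·arctan(w/2f) with w = 13.2 mm and f = 31 mm.
w/2f = 0.21290; arctan(0.21290) ≈ 12.0190°, so α ≈ 24.0380°.

24.04°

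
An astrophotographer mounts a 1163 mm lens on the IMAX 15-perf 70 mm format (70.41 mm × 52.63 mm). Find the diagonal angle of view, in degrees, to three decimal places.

Sensor diagonal = √(70.41² + 52.63²) = √7727.4850 ≈ 87.9061 mm.
Angle of view α = 2·arctan(d/2f) with d = 87.9061 mm and f = 1163 mm.
d/2f = 0.03779; arctan(0.03779) ≈ 2.1643°, so α ≈ 4.3287°.

4.329°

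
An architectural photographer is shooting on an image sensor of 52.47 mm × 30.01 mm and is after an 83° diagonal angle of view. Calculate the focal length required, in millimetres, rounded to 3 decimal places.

34.161 mm

Sensor diagonal = √(52.47² + 30.01²) = √3653.7010 ≈ 60.4459 mm.
From α = 2·arctan(d/2f) we get f = d / (2·tan(α/2)).
With d = 60.4459 mm and α/2 = 41.5°, tan(α/2) ≈ 0.88473, so f ≈ 60.4459 / 1.76945 ≈ 34.1608 mm.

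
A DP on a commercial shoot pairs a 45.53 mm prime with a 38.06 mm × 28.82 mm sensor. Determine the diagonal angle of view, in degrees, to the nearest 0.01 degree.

Sensor diagonal = √(38.06² + 28.82²) = √2279.1560 ≈ 47.7405 mm.
Angle of view α = 2·arctan(d/2f) with d = 47.7405 mm and f = 45.53 mm.
d/2f = 0.52428; arctan(0.52428) ≈ 27.6669°, so α ≈ 55.3338°.

55.33°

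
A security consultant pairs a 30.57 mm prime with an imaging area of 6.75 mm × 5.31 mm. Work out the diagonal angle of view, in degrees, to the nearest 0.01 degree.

15.99°

Sensor diagonal = √(6.75² + 5.31²) = √73.7586 ≈ 8.5883 mm.
Angle of view α = 2·arctan(d/2f) with d = 8.5883 mm and f = 30.57 mm.
d/2f = 0.14047; arctan(0.14047) ≈ 7.9960°, so α ≈ 15.9919°.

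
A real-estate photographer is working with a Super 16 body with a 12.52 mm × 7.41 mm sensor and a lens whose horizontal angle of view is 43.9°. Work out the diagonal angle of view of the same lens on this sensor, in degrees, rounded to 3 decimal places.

50.188°

From the horizontal AOV: f = 12.52 / (2·tan(21.95°)) = 12.52 / 0.80602 ≈ 15.5331 mm.
Sensor diagonal = √(12.52² + 7.41²) = √211.6585 ≈ 14.5485 mm.
Diagonal AOV = 2·arctan(14.5485 / (2 × 15.5331)) = 2·arctan(0.46831) ≈ 50.1881°.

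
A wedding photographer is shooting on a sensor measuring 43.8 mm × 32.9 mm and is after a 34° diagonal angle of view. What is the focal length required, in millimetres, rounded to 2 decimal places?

Sensor diagonal = √(43.8² + 32.9²) = √3000.8500 ≈ 54.7800 mm.
From α = 2·arctan(d/2f) we get f = d / (2·tan(α/2)).
With d = 54.7800 mm and α/2 = 17°, tan(α/2) ≈ 0.30573, so f ≈ 54.7800 / 0.61146 ≈ 89.5887 mm.

89.59 mm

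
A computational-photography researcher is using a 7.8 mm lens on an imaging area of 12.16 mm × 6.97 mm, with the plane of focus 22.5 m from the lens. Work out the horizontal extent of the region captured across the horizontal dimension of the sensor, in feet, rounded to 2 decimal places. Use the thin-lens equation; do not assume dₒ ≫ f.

dₒ: 22.5 m = 22500 mm.
Similar triangles through the lens centre give W/dₒ = w/dᵢ; with 1/f = 1/dₒ + 1/dᵢ this gives W = w·(dₒ − f)/f.
W = 12.16 mm × (22500 − 7.8) / 7.8 = 12.16 × 2883.6154 ≈ 35064.763 mm = 35064.763/304.8 ft = 115.042 ft.

115.04 ft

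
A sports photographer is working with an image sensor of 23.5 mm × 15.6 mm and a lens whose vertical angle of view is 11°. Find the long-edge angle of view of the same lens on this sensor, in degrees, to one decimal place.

16.5°

From the vertical AOV: f = 15.6 / (2·tan(5.5°)) = 15.6 / 0.19258 ≈ 81.0061 mm.
Long-edge AOV = 2·arctan(23.5 / (2 × 81.0061)) = 2·arctan(0.14505) ≈ 16.5065°.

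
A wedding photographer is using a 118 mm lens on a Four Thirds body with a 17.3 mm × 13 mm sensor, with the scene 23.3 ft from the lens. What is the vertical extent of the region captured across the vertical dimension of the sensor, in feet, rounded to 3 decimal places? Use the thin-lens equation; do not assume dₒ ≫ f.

dₒ: 23.3 ft × 304.8 mm/ft = 7101.84 mm.
Similar triangles through the lens centre give W/dₒ = h/dᵢ; with 1/f = 1/dₒ + 1/dᵢ this gives W = h·(dₒ − f)/f.
W = 13 mm × (7101.84 − 118) / 118 = 13 × 59.1851 ≈ 769.406 mm = 769.406/304.8 ft = 2.5243 ft.

2.524 ft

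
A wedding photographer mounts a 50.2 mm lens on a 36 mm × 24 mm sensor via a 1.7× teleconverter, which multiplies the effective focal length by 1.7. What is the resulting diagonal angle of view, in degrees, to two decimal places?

Effective focal length f = 50.2 × 1.7 = 85.34 mm.
Sensor diagonal = √(36² + 24²) = √1872.0000 ≈ 43.2666 mm.
α = 2·arctan(43.267 / (2 × 85.34)) = 2·arctan(0.25350) ≈ 28.4492°.

28.45°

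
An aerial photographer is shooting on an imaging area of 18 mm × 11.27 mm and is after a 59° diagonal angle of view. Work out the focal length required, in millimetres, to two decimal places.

Sensor diagonal = √(18² + 11.27²) = √451.0129 ≈ 21.2371 mm.
From α = 2·arctan(d/2f) we get f = d / (2·tan(α/2)).
With d = 21.2371 mm and α/2 = 29.5°, tan(α/2) ≈ 0.56577, so f ≈ 21.2371 / 1.13155 ≈ 18.7682 mm.

18.77 mm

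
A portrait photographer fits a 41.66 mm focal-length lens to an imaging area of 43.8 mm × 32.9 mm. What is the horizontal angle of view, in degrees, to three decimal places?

55.460°

Angle of view α = 2·arctan(w/2f) with w = 43.8 mm and f = 41.66 mm.
w/2f = 0.52568; arctan(0.52568) ≈ 27.7302°, so α ≈ 55.4604°.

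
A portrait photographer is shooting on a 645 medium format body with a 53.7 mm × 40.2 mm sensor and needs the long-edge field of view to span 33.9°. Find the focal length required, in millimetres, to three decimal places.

From α = 2·arctan(w/2f) we get f = w / (2·tan(α/2)).
With w = 53.7 mm and α/2 = 16.95°, tan(α/2) ≈ 0.30478, so f ≈ 53.7 / 0.60955 ≈ 88.0973 mm.

88.097 mm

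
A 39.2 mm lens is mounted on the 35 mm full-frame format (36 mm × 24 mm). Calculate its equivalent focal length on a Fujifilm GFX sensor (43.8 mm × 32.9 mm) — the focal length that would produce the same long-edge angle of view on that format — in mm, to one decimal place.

47.7 mm

Equal angle of view means equal width/f ratio, so f₂ = f₁ · (width₂/width₁) = 39.2 × 43.8/36.
f₂ = 39.2 × 1.21667 ≈ 47.693 mm.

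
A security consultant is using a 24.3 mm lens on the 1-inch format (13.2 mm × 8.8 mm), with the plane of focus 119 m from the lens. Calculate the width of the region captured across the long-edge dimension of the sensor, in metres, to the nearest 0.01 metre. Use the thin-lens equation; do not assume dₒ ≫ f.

64.63 m

dₒ: 119 m = 119000 mm.
Similar triangles through the lens centre give W/dₒ = w/dᵢ; with 1/f = 1/dₒ + 1/dᵢ this gives W = w·(dₒ − f)/f.
W = 13.2 mm × (119000 − 24.3) / 24.3 = 13.2 × 4896.1193 ≈ 64628.775 mm = 64.6288 m.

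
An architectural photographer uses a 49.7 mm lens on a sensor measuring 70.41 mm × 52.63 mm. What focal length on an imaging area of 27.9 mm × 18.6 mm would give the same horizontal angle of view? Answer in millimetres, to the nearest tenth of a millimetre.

19.7 mm

Equal angle of view means equal width/f ratio, so f₂ = f₁ · (width₂/width₁) = 49.7 × 27.9/70.41.
f₂ = 49.7 × 0.39625 ≈ 19.694 mm.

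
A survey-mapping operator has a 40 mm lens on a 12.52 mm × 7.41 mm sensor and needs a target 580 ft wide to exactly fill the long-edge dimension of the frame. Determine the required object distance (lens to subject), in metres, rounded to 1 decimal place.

564.8 m

W: 580 ft × 304.8 mm/ft = 176783.99 mm.
Magnification m = w/W = dᵢ/dₒ; combined with 1/f = 1/dₒ + 1/dᵢ this gives dₒ = f·(1 + W/w).
dₒ = 40 mm × (1 + 176784/12.52) = 40 × 14121.1273 ≈ 564845.094 mm = 564.845 m.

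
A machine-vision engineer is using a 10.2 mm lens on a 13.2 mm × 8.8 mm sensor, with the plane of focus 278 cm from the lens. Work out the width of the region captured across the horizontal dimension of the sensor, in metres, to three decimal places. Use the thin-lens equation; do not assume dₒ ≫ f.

dₒ: 278 cm = 2780 mm.
Similar triangles through the lens centre give W/dₒ = w/dᵢ; with 1/f = 1/dₒ + 1/dᵢ this gives W = w·(dₒ − f)/f.
W = 13.2 mm × (2780 − 10.2) / 10.2 = 13.2 × 271.5490 ≈ 3584.447 mm = 3.58445 m.

3.584 m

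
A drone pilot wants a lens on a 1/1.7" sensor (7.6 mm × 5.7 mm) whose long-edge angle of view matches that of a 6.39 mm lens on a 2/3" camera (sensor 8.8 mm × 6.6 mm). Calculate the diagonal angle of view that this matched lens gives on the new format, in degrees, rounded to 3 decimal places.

Equal long-edge AOV ⇒ f₂ = f₁ · 7.6/8.8 = 6.39 × 0.86364 ≈ 5.5186 mm.
Sensor diagonal = √(7.6² + 5.7²) = √90.2500 ≈ 9.5000 mm.
Diagonal AOV on the new format = 2·arctan(9.5000 / (2 × 5.5186)) = 2·arctan(0.86072) ≈ 81.4385°.

81.438°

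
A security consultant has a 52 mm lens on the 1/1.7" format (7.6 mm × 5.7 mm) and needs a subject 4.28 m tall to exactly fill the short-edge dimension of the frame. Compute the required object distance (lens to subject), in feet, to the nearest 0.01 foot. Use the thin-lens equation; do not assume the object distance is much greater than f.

W: 4.28 m = 4280 mm.
Magnification m = h/W = dᵢ/dₒ; combined with 1/f = 1/dₒ + 1/dᵢ this gives dₒ = f·(1 + W/h).
dₒ = 52 mm × (1 + 4280/5.7) = 52 × 751.8772 ≈ 39097.614 mm = 39097.614/304.8 ft = 128.273 ft.

128.27 ft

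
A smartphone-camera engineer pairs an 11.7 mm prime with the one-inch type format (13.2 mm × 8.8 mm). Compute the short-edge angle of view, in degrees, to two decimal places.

Angle of view α = 2·arctan(h/2f) with h = 8.8 mm and f = 11.7 mm.
h/2f = 0.37607; arctan(0.37607) ≈ 20.6097°, so α ≈ 41.2194°.

41.22°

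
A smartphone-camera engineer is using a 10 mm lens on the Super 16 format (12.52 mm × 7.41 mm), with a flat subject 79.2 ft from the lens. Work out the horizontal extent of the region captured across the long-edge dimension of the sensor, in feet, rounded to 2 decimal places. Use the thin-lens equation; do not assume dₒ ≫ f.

99.12 ft

dₒ: 79.2 ft × 304.8 mm/ft = 24140.16 mm.
Similar triangles through the lens centre give W/dₒ = w/dᵢ; with 1/f = 1/dₒ + 1/dᵢ this gives W = w·(dₒ − f)/f.
W = 12.52 mm × (24140.2 − 10) / 10 = 12.52 × 2413.0159 ≈ 30210.959 mm = 30210.959/304.8 ft = 99.1173 ft.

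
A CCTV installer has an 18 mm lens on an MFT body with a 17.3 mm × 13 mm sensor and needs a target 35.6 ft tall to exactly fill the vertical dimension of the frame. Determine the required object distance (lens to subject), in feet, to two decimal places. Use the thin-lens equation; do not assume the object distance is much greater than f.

W: 35.6 ft × 304.8 mm/ft = 10850.88 mm.
Magnification m = h/W = dᵢ/dₒ; combined with 1/f = 1/dₒ + 1/dᵢ this gives dₒ = f·(1 + W/h).
dₒ = 18 mm × (1 + 10850.9/13) = 18 × 835.6831 ≈ 15042.295 mm = 15042.295/304.8 ft = 49.3514 ft.

49.35 ft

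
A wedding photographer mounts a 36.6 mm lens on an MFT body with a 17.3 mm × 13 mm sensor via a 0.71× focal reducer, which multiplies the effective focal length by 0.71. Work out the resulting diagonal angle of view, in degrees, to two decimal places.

45.21°

Effective focal length f = 36.6 × 0.71 = 25.986 mm.
Sensor diagonal = √(17.3² + 13²) = √468.2900 ≈ 21.6400 mm.
α = 2·arctan(21.640 / (2 × 25.986)) = 2·arctan(0.41638) ≈ 45.2116°.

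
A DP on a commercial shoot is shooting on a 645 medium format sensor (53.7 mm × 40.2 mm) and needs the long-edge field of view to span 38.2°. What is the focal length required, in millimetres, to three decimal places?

From α = 2·arctan(w/2f) we get f = w / (2·tan(α/2)).
With w = 53.7 mm and α/2 = 19.1°, tan(α/2) ≈ 0.34628, so f ≈ 53.7 / 0.69256 ≈ 77.5382 mm.

77.538 mm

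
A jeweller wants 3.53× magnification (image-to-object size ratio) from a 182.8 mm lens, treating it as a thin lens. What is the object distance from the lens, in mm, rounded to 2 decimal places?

234.58 mm

With m = dᵢ/dₒ and 1/f = 1/dₒ + 1/dᵢ, substituting dᵢ = m·dₒ gives 1/f = (1 + 1/m)/dₒ, hence dₒ = f·(1 + 1/m).
dₒ = 182.8 × (1 + 1/3.53) = 182.8 × 1.28329 ≈ 234.585 mm.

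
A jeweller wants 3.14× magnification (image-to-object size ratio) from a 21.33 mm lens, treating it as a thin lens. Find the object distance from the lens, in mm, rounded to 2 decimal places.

28.12 mm

With m = dᵢ/dₒ and 1/f = 1/dₒ + 1/dᵢ, substituting dᵢ = m·dₒ gives 1/f = (1 + 1/m)/dₒ, hence dₒ = f·(1 + 1/m).
dₒ = 21.33 × (1 + 1/3.14) = 21.33 × 1.31847 ≈ 28.123 mm.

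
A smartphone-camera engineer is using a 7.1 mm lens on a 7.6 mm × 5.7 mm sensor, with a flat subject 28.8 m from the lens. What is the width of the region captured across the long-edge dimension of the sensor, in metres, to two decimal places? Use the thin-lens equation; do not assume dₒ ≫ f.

30.82 m

dₒ: 28.8 m = 28800 mm.
Similar triangles through the lens centre give W/dₒ = w/dᵢ; with 1/f = 1/dₒ + 1/dᵢ this gives W = w·(dₒ − f)/f.
W = 7.6 mm × (28800 − 7.1) / 7.1 = 7.6 × 4055.3380 ≈ 30820.569 mm = 30.8206 m.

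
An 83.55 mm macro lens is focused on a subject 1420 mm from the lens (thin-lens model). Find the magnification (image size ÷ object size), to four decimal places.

0.0625×

Thin lens: 1/f = 1/dₒ + 1/dᵢ → 1/dᵢ = 1/83.55 − 1/1420 = 0.0112647 mm⁻¹, so dᵢ ≈ 88.7732 mm.
Magnification m = dᵢ/dₒ = 88.7732/1420 ≈ 0.06252.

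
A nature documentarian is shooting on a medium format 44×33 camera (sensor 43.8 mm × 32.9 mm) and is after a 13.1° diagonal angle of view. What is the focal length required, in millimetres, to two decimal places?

Sensor diagonal = √(43.8² + 32.9²) = √3000.8500 ≈ 54.7800 mm.
From α = 2·arctan(d/2f) we get f = d / (2·tan(α/2)).
With d = 54.7800 mm and α/2 = 6.55°, tan(α/2) ≈ 0.11482, so f ≈ 54.7800 / 0.22964 ≈ 238.5480 mm.

238.55 mm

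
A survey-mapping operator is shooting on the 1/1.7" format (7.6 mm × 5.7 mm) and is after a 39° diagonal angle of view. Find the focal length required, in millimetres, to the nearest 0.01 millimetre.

13.41 mm

Sensor diagonal = √(7.6² + 5.7²) = √90.2500 ≈ 9.5000 mm.
From α = 2·arctan(d/2f) we get f = d / (2·tan(α/2)).
With d = 9.5000 mm and α/2 = 19.5°, tan(α/2) ≈ 0.35412, so f ≈ 9.5000 / 0.70824 ≈ 13.4136 mm.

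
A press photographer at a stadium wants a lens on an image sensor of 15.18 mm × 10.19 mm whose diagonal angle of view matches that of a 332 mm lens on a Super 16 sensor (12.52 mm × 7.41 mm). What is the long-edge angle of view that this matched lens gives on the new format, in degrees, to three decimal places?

Sensor diagonal = √(12.52² + 7.41²) = √211.6585 ≈ 14.5485 mm.
Sensor diagonal = √(15.18² + 10.19²) = √334.2685 ≈ 18.2830 mm.
Equal diagonal AOV ⇒ f₂ = f₁ · 18.2830/14.5485 = 332 × 1.25669 ≈ 417.2227 mm.
Long-edge AOV on the new format = 2·arctan(15.18 / (2 × 417.2227)) = 2·arctan(0.01819) ≈ 2.0844°.

2.084°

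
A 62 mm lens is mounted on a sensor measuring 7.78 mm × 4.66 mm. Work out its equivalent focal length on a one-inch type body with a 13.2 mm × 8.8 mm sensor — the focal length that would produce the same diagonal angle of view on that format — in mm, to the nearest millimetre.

Sensor diagonal = √(7.78² + 4.66²) = √82.2440 ≈ 9.0688 mm.
Sensor diagonal = √(13.2² + 8.8²) = √251.6800 ≈ 15.8644 mm.
Equal angle of view means equal diagonal/f ratio, so f₂ = f₁ · (diagonal₂/diagonal₁) = 62 × 15.8644/9.0688.
f₂ = 62 × 1.74933 ≈ 108.459 mm.

108 mm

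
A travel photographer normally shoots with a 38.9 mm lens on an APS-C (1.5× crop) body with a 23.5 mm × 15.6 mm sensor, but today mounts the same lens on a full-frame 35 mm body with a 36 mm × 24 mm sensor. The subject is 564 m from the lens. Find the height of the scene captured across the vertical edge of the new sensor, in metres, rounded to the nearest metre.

The focal length stays 38.9 mm; the relevant sensor dimension is now h = 24 mm. Object distance dₒ = 564 m = 564000 mm.
Thin-lens field height W = h·(dₒ − f)/f = 24 × (564000 − 38.9)/38.9 ≈ 347945.152 mm = 347.945 m.

348 m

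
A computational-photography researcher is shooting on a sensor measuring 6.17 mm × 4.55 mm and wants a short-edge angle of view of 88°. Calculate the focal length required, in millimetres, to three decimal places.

2.356 mm

From α = 2·arctan(h/2f) we get f = h / (2·tan(α/2)).
With h = 4.55 mm and α/2 = 44°, tan(α/2) ≈ 0.96569, so f ≈ 4.55 / 1.93138 ≈ 2.3558 mm.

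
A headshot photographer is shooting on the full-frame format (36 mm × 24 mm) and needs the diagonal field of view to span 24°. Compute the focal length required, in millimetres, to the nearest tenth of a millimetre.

101.8 mm

Sensor diagonal = √(36² + 24²) = √1872.0000 ≈ 43.2666 mm.
From α = 2·arctan(d/2f) we get f = d / (2·tan(α/2)).
With d = 43.2666 mm and α/2 = 12°, tan(α/2) ≈ 0.21256, so f ≈ 43.2666 / 0.42511 ≈ 101.7767 mm.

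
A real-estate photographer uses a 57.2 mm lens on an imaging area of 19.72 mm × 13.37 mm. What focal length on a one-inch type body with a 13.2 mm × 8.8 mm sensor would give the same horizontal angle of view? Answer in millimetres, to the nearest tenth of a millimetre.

Equal angle of view means equal width/f ratio, so f₂ = f₁ · (width₂/width₁) = 57.2 × 13.2/19.72.
f₂ = 57.2 × 0.66937 ≈ 38.288 mm.

38.3 mm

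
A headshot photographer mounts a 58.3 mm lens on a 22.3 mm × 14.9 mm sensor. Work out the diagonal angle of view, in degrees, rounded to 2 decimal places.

25.91°

Sensor diagonal = √(22.3² + 14.9²) = √719.3000 ≈ 26.8198 mm.
Angle of view α = 2·arctan(d/2f) with d = 26.8198 mm and f = 58.3 mm.
d/2f = 0.23002; arctan(0.23002) ≈ 12.9536°, so α ≈ 25.9072°.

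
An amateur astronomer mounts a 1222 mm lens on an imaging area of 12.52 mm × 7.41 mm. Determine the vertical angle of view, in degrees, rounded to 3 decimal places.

Angle of view α = 2·arctan(h/2f) with h = 7.41 mm and f = 1222 mm.
h/2f = 0.00303; arctan(0.00303) ≈ 0.1737°, so α ≈ 0.3474°.

0.347°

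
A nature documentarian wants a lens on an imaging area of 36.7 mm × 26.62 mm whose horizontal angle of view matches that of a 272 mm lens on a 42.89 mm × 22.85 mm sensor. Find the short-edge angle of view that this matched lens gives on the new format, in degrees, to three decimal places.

Equal horizontal AOV ⇒ f₂ = f₁ · 36.7/42.89 = 272 × 0.85568 ≈ 232.7442 mm.
Short-edge AOV on the new format = 2·arctan(26.62 / (2 × 232.7442)) = 2·arctan(0.05719) ≈ 6.5460°.

6.546°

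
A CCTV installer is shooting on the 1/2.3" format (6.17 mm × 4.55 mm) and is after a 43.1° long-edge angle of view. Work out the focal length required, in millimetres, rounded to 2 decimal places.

7.81 mm

From α = 2·arctan(w/2f) we get f = w / (2·tan(α/2)).
With w = 6.17 mm and α/2 = 21.55°, tan(α/2) ≈ 0.39492, so f ≈ 6.17 / 0.78984 ≈ 7.8117 mm.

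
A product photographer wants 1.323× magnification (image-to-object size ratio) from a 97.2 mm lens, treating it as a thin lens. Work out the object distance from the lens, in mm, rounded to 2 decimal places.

170.67 mm

With m = dᵢ/dₒ and 1/f = 1/dₒ + 1/dᵢ, substituting dᵢ = m·dₒ gives 1/f = (1 + 1/m)/dₒ, hence dₒ = f·(1 + 1/m).
dₒ = 97.2 × (1 + 1/1.323) = 97.2 × 1.75586 ≈ 170.669 mm.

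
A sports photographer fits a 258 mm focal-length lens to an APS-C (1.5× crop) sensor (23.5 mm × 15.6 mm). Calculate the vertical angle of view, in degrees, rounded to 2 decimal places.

Angle of view α = 2·arctan(h/2f) with h = 15.6 mm and f = 258 mm.
h/2f = 0.03023; arctan(0.03023) ≈ 1.7317°, so α ≈ 3.4633°.

3.46°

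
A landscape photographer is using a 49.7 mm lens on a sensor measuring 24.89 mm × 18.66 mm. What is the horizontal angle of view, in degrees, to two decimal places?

28.12°

Angle of view α = 2·arctan(w/2f) with w = 24.89 mm and f = 49.7 mm.
w/2f = 0.25040; arctan(0.25040) ≈ 14.0579°, so α ≈ 28.1159°.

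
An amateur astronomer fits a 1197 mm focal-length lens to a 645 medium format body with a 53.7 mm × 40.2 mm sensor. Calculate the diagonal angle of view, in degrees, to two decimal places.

Sensor diagonal = √(53.7² + 40.2²) = √4499.7300 ≈ 67.0800 mm.
Angle of view α = 2·arctan(d/2f) with d = 67.0800 mm and f = 1197 mm.
d/2f = 0.02802; arctan(0.02802) ≈ 1.6050°, so α ≈ 3.2100°.

3.21°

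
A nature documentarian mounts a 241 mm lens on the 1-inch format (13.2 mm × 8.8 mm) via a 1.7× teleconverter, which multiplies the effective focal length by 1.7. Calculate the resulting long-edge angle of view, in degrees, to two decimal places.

Effective focal length f = 241 × 1.7 = 409.7 mm.
α = 2·arctan(13.2 / (2 × 409.7)) = 2·arctan(0.01611) ≈ 1.8458°.

1.85°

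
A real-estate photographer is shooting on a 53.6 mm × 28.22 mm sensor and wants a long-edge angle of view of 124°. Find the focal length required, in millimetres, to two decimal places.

14.25 mm

From α = 2·arctan(w/2f) we get f = w / (2·tan(α/2)).
With w = 53.6 mm and α/2 = 62°, tan(α/2) ≈ 1.88073, so f ≈ 53.6 / 3.76145 ≈ 14.2498 mm.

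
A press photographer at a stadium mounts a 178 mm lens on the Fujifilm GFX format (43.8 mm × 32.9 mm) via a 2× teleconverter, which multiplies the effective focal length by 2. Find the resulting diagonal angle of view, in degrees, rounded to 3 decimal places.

Effective focal length f = 178 × 2 = 356 mm.
Sensor diagonal = √(43.8² + 32.9²) = √3000.8500 ≈ 54.7800 mm.
α = 2·arctan(54.780 / (2 × 356)) = 2·arctan(0.07694) ≈ 8.7991°.

8.799°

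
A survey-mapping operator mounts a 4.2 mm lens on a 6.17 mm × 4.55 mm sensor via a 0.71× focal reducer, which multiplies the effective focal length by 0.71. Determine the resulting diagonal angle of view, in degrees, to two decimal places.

104.24°

Effective focal length f = 4.2 × 0.71 = 2.982 mm.
Sensor diagonal = √(6.17² + 4.55²) = √58.7714 ≈ 7.6663 mm.
α = 2·arctan(7.666 / (2 × 2.982)) = 2·arctan(1.28542) ≈ 104.2374°.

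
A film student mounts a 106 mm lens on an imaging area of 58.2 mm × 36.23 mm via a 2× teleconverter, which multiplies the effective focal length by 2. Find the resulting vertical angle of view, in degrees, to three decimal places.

Effective focal length f = 106 × 2 = 212 mm.
α = 2·arctan(36.23 / (2 × 212)) = 2·arctan(0.08545) ≈ 9.7679°.

9.768°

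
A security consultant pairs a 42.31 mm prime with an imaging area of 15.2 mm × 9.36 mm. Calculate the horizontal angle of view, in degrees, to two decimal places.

20.37°

Angle of view α = 2·arctan(w/2f) with w = 15.2 mm and f = 42.31 mm.
w/2f = 0.17963; arctan(0.17963) ≈ 10.1832°, so α ≈ 20.3665°.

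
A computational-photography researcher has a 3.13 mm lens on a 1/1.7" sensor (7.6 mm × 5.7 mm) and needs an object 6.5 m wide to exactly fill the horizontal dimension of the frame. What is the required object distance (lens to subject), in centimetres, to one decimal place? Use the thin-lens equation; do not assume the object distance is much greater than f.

W: 6.5 m = 6500 mm.
Magnification m = w/W = dᵢ/dₒ; combined with 1/f = 1/dₒ + 1/dᵢ this gives dₒ = f·(1 + W/w).
dₒ = 3.13 mm × (1 + 6500/7.6) = 3.13 × 856.2632 ≈ 2680.104 mm = 268.01 cm.

268.0 cm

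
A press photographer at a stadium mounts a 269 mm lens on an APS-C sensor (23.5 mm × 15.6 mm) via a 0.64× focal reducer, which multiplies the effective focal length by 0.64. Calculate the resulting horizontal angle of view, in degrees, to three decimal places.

7.809°

Effective focal length f = 269 × 0.64 = 172.16 mm.
α = 2·arctan(23.5 / (2 × 172.16)) = 2·arctan(0.06825) ≈ 7.8088°.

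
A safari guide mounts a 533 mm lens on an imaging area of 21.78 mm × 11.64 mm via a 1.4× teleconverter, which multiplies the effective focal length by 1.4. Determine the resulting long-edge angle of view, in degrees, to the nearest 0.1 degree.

1.7°

Effective focal length f = 533 × 1.4 = 746.2 mm.
α = 2·arctan(21.78 / (2 × 746.2)) = 2·arctan(0.01459) ≈ 1.6722°.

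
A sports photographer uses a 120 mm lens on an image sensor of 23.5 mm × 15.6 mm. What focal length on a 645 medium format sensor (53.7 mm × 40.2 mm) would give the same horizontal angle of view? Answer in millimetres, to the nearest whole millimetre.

Equal angle of view means equal width/f ratio, so f₂ = f₁ · (width₂/width₁) = 120 × 53.7/23.5.
f₂ = 120 × 2.28511 ≈ 274.213 mm.

274 mm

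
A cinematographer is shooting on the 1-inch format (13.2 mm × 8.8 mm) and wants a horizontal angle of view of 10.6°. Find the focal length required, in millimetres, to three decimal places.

71.146 mm

From α = 2·arctan(w/2f) we get f = w / (2·tan(α/2)).
With w = 13.2 mm and α/2 = 5.3°, tan(α/2) ≈ 0.09277, so f ≈ 13.2 / 0.18553 ≈ 71.1458 mm.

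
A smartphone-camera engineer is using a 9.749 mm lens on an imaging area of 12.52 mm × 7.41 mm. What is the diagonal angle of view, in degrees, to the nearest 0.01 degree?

73.46°

Sensor diagonal = √(12.52² + 7.41²) = √211.6585 ≈ 14.5485 mm.
Angle of view α = 2·arctan(d/2f) with d = 14.5485 mm and f = 9.749 mm.
d/2f = 0.74615; arctan(0.74615) ≈ 36.7286°, so α ≈ 73.4571°.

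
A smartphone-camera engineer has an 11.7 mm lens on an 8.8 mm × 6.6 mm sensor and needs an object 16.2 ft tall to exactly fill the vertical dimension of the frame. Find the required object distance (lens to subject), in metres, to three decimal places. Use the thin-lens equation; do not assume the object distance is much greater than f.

8.765 m

W: 16.2 ft × 304.8 mm/ft = 4937.76 mm.
Magnification m = h/W = dᵢ/dₒ; combined with 1/f = 1/dₒ + 1/dᵢ this gives dₒ = f·(1 + W/h).
dₒ = 11.7 mm × (1 + 4937.76/6.6) = 11.7 × 749.1454 ≈ 8765.002 mm = 8.765 m.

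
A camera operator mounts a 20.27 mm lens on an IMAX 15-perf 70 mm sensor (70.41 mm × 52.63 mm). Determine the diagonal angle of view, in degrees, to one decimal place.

130.5°

Sensor diagonal = √(70.41² + 52.63²) = √7727.4850 ≈ 87.9061 mm.
Angle of view α = 2·arctan(d/2f) with d = 87.9061 mm and f = 20.27 mm.
d/2f = 2.16838; arctan(2.16838) ≈ 65.2421°, so α ≈ 130.4842°.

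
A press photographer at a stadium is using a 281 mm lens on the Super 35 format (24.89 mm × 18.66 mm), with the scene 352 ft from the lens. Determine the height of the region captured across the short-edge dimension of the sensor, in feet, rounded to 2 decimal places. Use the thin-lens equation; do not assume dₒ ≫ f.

23.31 ft

dₒ: 352 ft × 304.8 mm/ft = 107289.60 mm.
Similar triangles through the lens centre give W/dₒ = h/dᵢ; with 1/f = 1/dₒ + 1/dᵢ this gives W = h·(dₒ − f)/f.
W = 18.66 mm × (107290 − 281) / 281 = 18.66 × 380.8135 ≈ 7105.980 mm = 7105.980/304.8 ft = 23.3136 ft.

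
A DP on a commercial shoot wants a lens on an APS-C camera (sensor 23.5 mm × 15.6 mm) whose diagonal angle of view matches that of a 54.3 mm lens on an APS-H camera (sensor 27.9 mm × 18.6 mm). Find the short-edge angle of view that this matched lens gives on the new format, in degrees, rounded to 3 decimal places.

Sensor diagonal = √(27.9² + 18.6²) = √1124.3700 ≈ 33.5316 mm.
Sensor diagonal = √(23.5² + 15.6²) = √795.6100 ≈ 28.2066 mm.
Equal diagonal AOV ⇒ f₂ = f₁ · 28.2066/33.5316 = 54.3 × 0.84119 ≈ 45.6768 mm.
Short-edge AOV on the new format = 2·arctan(15.6 / (2 × 45.6768)) = 2·arctan(0.17077) ≈ 19.3813°.

19.381°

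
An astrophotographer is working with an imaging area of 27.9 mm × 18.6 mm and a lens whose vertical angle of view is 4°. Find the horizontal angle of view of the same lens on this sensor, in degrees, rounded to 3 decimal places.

From the vertical AOV: f = 18.6 / (2·tan(2°)) = 18.6 / 0.06984 ≈ 266.3172 mm.
Horizontal AOV = 2·arctan(27.9 / (2 × 266.3172)) = 2·arctan(0.05238) ≈ 5.9970°.

5.997°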